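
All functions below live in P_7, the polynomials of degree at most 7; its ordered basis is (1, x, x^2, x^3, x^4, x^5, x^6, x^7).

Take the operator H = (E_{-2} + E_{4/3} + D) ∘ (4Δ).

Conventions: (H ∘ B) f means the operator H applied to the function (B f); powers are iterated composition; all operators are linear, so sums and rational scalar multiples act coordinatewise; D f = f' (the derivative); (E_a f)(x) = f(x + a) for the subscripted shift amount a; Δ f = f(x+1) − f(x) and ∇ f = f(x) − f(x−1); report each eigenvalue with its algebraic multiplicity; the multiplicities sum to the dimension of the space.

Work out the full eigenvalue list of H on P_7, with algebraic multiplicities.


image of 1: 0
image of x: 8
image of x^2: 16x + 32/3
image of x^3: 24x^2 + 32x + 244/3
image of x^4: 32x^3 + 64x^2 + (976/3)x + 1672/27
image of x^5: 40x^4 + (320/3)x^3 + (2440/3)x^2 + (8360/27)x + 32708/81
image of x^6: 48x^5 + 160x^4 + (4880/3)x^3 + (8360/9)x^2 + (65416/27)x + 32000/81
image of x^7: 56x^6 + 224x^5 + (8540/3)x^4 + (58520/27)x^3 + (228956/27)x^2 + (224000/81)x + 1466956/729
the matrix is upper triangular; its diagonal is (0, 0, 0, 0, 0, 0, 0, 0)
for a triangular matrix the eigenvalues are the diagonal entries, with algebraic multiplicity their repetition count

λ = 0 (multiplicity 8)


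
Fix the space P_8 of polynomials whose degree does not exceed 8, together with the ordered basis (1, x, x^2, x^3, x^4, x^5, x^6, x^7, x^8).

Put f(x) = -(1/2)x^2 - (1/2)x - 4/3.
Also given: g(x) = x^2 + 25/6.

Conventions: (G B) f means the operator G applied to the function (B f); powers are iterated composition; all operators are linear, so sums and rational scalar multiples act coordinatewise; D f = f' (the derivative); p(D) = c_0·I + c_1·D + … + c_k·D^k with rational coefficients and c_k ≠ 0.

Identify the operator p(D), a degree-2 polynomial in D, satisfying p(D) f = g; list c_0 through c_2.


D^0 f = -(1/2)x^2 - (1/2)x - 4/3
D^1 f = -x - 1/2
D^2 f = -1
matching coefficients of g against c_0 f + c_1 Df + … from the top degree down determines the c_i
solution: c_0 = -2, c_1 = 1, c_2 = -2

c_0 = -2, c_1 = 1, c_2 = -2


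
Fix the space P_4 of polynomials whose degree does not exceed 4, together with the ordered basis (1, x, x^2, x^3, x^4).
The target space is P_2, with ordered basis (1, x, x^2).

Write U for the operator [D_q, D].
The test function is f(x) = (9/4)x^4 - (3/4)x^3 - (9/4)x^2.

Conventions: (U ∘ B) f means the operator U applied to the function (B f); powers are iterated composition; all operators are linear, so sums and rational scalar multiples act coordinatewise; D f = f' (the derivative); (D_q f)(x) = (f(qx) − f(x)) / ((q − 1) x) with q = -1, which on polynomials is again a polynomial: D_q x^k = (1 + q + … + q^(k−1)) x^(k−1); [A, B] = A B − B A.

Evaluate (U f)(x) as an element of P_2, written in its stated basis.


the image equals g(x) = 9x^2 + (3/2)x - 9/2

D f = 9x^3 - (9/4)x^2 - (9/2)x
D_q D f = 9x^2 - 9/2
D_q f = -(3/4)x^2
D D_q f = -(3/2)x
[D_q, D] f = 9x^2 + (3/2)x - 9/2


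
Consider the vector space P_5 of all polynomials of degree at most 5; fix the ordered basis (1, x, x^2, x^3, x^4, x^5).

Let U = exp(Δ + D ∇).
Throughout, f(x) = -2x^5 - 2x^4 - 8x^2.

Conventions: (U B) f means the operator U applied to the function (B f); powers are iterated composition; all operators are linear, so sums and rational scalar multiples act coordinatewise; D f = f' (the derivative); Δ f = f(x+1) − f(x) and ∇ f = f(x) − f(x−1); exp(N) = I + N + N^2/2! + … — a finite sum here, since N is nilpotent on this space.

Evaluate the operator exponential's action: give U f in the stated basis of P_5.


order-1 term: -10x^4 - 68x^3 + 4x^2 - 50x - 26
order-2 term: -20x^3 - 192x^2 - 262x + 24
order-3 term: -20x^2 - 188x - 266
order-4 term: -10x - 62
order-5 term: -2
the series for exp(Δ + D ∇) f terminates at order 5
exp(Δ + D ∇) f = -2x^5 - 12x^4 - 88x^3 - 216x^2 - 510x - 332

the result is g(x) = -2x^5 - 12x^4 - 88x^3 - 216x^2 - 510x - 332


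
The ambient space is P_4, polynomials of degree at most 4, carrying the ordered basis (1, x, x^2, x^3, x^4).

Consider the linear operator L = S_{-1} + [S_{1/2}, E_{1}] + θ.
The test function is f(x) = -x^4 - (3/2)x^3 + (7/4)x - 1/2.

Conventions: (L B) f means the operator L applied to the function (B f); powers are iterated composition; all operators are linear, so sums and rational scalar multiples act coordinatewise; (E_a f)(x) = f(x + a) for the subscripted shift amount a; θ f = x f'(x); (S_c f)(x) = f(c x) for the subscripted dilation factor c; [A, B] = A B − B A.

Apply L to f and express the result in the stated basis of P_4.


g(x) = -5x^4 - (13/4)x^3 - (27/16)x^2 - (55/16)x - 15/8

S_{-1} f = -x^4 + (3/2)x^3 - (7/4)x - 1/2
E_{1} f = -x^4 - (11/2)x^3 - (21/2)x^2 - (27/4)x - 5/4
S_{1/2} E_{1} f = -(1/16)x^4 - (11/16)x^3 - (21/8)x^2 - (27/8)x - 5/4
S_{1/2} f = -(1/16)x^4 - (3/16)x^3 + (7/8)x - 1/2
E_{1} S_{1/2} f = -(1/16)x^4 - (7/16)x^3 - (15/16)x^2 + (1/16)x + 1/8
[S_{1/2}, E_{1}] f = -(1/4)x^3 - (27/16)x^2 - (55/16)x - 11/8
θ f = -4x^4 - (9/2)x^3 + (7/4)x
(S_{-1} + [S_{1/2}, E_{1}] + θ) f = -5x^4 - (13/4)x^3 - (27/16)x^2 - (55/16)x - 15/8


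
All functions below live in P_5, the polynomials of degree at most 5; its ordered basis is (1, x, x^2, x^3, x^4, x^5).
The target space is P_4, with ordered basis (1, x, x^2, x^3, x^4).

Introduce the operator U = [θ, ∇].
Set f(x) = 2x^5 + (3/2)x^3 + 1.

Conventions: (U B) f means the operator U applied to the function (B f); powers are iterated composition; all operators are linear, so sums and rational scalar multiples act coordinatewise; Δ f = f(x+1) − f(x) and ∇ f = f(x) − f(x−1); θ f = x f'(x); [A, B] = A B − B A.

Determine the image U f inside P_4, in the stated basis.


∇ f = 10x^4 - 20x^3 + (49/2)x^2 - (29/2)x + 7/2
θ ∇ f = 40x^4 - 60x^3 + 49x^2 - (29/2)x
θ f = 10x^5 + (9/2)x^3
∇ θ f = 50x^4 - 100x^3 + (227/2)x^2 - (127/2)x + 29/2
[θ, ∇] f = -10x^4 + 40x^3 - (129/2)x^2 + 49x - 29/2

g(x) = -10x^4 + 40x^3 - (129/2)x^2 + 49x - 29/2


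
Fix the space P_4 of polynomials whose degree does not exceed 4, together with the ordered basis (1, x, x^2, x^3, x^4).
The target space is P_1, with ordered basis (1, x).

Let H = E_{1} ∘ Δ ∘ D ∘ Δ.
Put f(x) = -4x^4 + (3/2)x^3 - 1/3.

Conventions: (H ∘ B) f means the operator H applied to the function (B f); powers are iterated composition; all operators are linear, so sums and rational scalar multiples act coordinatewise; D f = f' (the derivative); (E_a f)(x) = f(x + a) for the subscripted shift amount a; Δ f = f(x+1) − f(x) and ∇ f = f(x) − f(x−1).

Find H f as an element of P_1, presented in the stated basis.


Δ f = -16x^3 - (39/2)x^2 - (23/2)x - 5/2
D Δ f = -48x^2 - 39x - 23/2
Δ (D ∘ Δ) f = -96x - 87
E_{1} Δ (D ∘ Δ) f = -96x - 183

g(x) = -96x - 183


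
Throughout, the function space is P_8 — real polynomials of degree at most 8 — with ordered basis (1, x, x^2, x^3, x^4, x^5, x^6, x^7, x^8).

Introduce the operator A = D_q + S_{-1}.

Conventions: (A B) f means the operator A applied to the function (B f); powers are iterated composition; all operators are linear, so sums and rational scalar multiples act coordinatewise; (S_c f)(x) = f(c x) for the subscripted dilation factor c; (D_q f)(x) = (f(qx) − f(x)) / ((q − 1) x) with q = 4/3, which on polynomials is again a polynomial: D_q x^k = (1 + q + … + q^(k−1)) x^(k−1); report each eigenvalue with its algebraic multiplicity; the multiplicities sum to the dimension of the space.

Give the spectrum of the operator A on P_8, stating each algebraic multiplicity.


λ = -1 (multiplicity 4), λ = 1 (multiplicity 5)

image of 1: 1
image of x: -x + 1
image of x^2: x^2 + (7/3)x
image of x^3: -x^3 + (37/9)x^2
image of x^4: x^4 + (175/27)x^3
image of x^5: -x^5 + (781/81)x^4
image of x^6: x^6 + (3367/243)x^5
image of x^7: -x^7 + (14197/729)x^6
image of x^8: x^8 + (58975/2187)x^7
the matrix is upper triangular; its diagonal is (1, -1, 1, -1, 1, -1, 1, -1, 1)
for a triangular matrix the eigenvalues are the diagonal entries, with algebraic multiplicity their repetition count


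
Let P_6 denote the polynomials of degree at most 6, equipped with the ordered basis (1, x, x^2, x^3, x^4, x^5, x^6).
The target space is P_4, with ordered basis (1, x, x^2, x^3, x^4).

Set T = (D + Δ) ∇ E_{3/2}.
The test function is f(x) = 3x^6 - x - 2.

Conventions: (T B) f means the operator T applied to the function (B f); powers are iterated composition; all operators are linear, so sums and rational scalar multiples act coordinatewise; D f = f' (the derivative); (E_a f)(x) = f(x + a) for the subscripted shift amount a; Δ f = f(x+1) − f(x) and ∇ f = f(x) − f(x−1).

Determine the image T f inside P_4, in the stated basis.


g(x) = 180x^4 + 900x^3 + 1890x^2 + 1935x + 3201/4

E_{3/2} f = 3x^6 + 27x^5 + (405/4)x^4 + (405/2)x^3 + (3645/16)x^2 + (2171/16)x + 1963/64
∇ E_{3/2} f = 18x^5 + 90x^4 + 195x^3 + 225x^2 + (1089/8)x + 265/8
D ∇ E_{3/2} f = 90x^4 + 360x^3 + 585x^2 + 450x + 1089/8
Δ ∇ E_{3/2} f = 90x^4 + 540x^3 + 1305x^2 + 1485x + 5313/8
(D + Δ) ∇ E_{3/2} f = 180x^4 + 900x^3 + 1890x^2 + 1935x + 3201/4


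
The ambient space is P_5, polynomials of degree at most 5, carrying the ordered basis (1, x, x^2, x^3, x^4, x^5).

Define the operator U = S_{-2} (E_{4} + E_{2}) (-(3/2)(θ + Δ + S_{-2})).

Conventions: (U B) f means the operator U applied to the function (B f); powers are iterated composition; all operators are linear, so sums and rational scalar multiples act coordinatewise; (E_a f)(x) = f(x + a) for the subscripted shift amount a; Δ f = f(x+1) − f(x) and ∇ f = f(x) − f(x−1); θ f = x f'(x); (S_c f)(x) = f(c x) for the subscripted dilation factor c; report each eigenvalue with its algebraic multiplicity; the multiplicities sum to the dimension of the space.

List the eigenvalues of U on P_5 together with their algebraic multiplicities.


λ = -2592 (multiplicity 1), λ = -960 (multiplicity 1), λ = -120 (multiplicity 1), λ = -72 (multiplicity 1), λ = -6 (multiplicity 1), λ = -3 (multiplicity 1)

image of 1: -3
image of x: -6x + 6
image of x^2: -72x^2 + 228x - 201
image of x^3: -120x^3 + 504x^2 - 774x + 420
image of x^4: -960x^4 + 5856x^3 - 14904x^2 + 18240x - 8811
image of x^5: -2592x^5 + 19200x^4 - 63120x^3 + 111840x^2 - 103650x + 39300
the matrix is upper triangular; its diagonal is (-3, -6, -72, -120, -960, -2592)
for a triangular matrix the eigenvalues are the diagonal entries, with algebraic multiplicity their repetition count


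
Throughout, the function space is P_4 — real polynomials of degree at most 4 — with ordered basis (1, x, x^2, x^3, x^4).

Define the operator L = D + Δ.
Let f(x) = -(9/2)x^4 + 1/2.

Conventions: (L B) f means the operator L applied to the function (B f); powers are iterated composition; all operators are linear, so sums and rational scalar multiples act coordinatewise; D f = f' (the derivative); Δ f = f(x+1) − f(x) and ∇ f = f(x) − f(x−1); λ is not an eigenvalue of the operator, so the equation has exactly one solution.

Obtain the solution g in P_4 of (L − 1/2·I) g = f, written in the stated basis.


g(x) = 9x^4 + 144x^3 + 1836x^2 + 15624x + 66473

write g with unknown coordinates in the stated basis and equate coefficients in (L − 1/2·I) g = f
solving from the highest basis element down gives g = 9x^4 + 144x^3 + 1836x^2 + 15624x + 66473
check: L g = 72x^3 + 918x^2 + 7812x + 33237
so L g − 1/2·g = -(9/2)x^4 + 1/2 = f ✓


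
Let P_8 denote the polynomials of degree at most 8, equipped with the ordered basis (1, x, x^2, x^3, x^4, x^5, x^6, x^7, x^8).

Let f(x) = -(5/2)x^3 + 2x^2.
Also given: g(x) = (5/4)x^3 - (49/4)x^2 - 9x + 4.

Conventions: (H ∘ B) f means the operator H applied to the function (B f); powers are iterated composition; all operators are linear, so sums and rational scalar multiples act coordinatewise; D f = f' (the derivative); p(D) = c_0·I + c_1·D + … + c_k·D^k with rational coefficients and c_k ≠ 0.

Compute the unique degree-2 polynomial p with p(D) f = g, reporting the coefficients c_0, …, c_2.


p(D) = -(1/2)·I + (3/2)·D + D^2, i.e. c_0 = -1/2, c_1 = 3/2, c_2 = 1

D^0 f = -(5/2)x^3 + 2x^2
D^1 f = -(15/2)x^2 + 4x
D^2 f = -15x + 4
matching coefficients of g against c_0 f + c_1 Df + … from the top degree down determines the c_i
solution: c_0 = -1/2, c_1 = 3/2, c_2 = 1


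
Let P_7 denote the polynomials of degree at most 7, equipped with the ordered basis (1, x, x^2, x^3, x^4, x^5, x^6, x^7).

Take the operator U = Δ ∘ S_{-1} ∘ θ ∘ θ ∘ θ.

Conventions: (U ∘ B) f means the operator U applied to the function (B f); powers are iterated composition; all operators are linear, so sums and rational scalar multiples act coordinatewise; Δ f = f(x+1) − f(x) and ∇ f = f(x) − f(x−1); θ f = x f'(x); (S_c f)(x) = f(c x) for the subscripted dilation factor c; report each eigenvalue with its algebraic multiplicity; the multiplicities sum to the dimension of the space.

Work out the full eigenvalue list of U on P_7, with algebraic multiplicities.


λ = 0 (multiplicity 8)

image of 1: 0
image of x: -1
image of x^2: 16x + 8
image of x^3: -81x^2 - 81x - 27
image of x^4: 256x^3 + 384x^2 + 256x + 64
image of x^5: -625x^4 - 1250x^3 - 1250x^2 - 625x - 125
image of x^6: 1296x^5 + 3240x^4 + 4320x^3 + 3240x^2 + 1296x + 216
image of x^7: -2401x^6 - 7203x^5 - 12005x^4 - 12005x^3 - 7203x^2 - 2401x - 343
the matrix is upper triangular; its diagonal is (0, 0, 0, 0, 0, 0, 0, 0)
for a triangular matrix the eigenvalues are the diagonal entries, with algebraic multiplicity their repetition count


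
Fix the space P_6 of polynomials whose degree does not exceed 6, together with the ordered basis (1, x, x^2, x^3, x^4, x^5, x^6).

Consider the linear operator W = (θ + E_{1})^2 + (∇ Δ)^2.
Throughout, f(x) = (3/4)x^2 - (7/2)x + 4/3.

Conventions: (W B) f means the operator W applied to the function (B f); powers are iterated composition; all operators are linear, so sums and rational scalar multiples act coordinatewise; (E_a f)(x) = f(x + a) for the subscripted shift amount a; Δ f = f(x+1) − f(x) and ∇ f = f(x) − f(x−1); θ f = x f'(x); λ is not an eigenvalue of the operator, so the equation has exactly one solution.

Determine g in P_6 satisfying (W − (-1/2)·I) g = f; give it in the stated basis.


the image equals g(x) = (3/38)x^2 - (163/171)x + 424/171

write g with unknown coordinates in the stated basis and equate coefficients in (W − (-1/2)·I) g = f
solving from the highest basis element down gives g = (3/38)x^2 - (163/171)x + 424/171
check: W g = (27/38)x^2 - (517/171)x + 16/171
so W g − (-1/2)·g = (3/4)x^2 - (7/2)x + 4/3 = f ✓


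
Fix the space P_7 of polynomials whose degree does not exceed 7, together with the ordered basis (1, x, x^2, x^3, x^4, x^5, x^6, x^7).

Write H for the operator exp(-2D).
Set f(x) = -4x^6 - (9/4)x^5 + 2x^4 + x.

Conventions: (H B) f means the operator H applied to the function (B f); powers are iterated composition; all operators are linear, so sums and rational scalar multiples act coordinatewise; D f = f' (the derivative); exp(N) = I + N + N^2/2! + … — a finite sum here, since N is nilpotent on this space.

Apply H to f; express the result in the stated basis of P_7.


order-1 term: 48x^5 + (45/2)x^4 - 16x^3 - 2
order-2 term: -240x^4 - 90x^3 + 48x^2
order-3 term: 640x^3 + 180x^2 - 64x
order-4 term: -960x^2 - 180x + 32
order-5 term: 768x + 72
order-6 term: -256
the series for exp(-2D) f terminates at order 6
exp(-2D) f = -4x^6 + (183/4)x^5 - (431/2)x^4 + 534x^3 - 732x^2 + 525x - 154

the result is g(x) = -4x^6 + (183/4)x^5 - (431/2)x^4 + 534x^3 - 732x^2 + 525x - 154


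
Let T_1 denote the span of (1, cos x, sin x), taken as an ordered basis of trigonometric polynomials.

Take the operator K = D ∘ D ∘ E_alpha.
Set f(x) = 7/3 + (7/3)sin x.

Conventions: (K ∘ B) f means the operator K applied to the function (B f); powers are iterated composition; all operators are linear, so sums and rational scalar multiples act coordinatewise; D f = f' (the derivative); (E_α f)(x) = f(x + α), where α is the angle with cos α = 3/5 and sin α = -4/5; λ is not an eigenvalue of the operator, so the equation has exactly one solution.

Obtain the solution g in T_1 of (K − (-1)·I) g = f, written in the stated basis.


the image equals g(x) = 7/3 - (7/3)cos x + (7/6)sin x

write g with unknown coordinates in the stated basis and equate coefficients in (K − (-1)·I) g = f
solving from the highest basis element down gives g = 7/3 - (7/3)cos x + (7/6)sin x
check: K g = (7/3)cos x + (7/6)sin x
so K g − (-1)·g = 7/3 + (7/3)sin x = f ✓


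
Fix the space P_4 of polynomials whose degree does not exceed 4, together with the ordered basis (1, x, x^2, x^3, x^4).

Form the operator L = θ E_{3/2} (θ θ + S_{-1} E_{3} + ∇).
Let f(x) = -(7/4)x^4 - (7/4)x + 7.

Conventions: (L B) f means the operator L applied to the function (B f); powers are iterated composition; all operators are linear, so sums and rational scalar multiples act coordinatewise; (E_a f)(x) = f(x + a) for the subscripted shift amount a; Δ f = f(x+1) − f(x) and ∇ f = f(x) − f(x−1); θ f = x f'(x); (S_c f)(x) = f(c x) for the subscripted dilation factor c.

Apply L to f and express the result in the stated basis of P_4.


θ f = -7x^4 - (7/4)x
θ θ f = -28x^4 - (7/4)x
E_{3} f = -(7/4)x^4 - 21x^3 - (189/2)x^2 - (763/4)x - 140
S_{-1} E_{3} f = -(7/4)x^4 + 21x^3 - (189/2)x^2 + (763/4)x - 140
∇ f = -7x^3 + (21/2)x^2 - 7x
(θ θ + S_{-1} E_{3} + ∇) f = -(119/4)x^4 + 14x^3 - 84x^2 + 182x - 140
E_{3/2} (θ θ + S_{-1} E_{3} + ∇) f = -(119/4)x^4 - (329/2)x^3 - (3381/8)x^2 - (3017/8)x - 10199/64
θ E_{3/2} (θ θ + S_{-1} E_{3} + ∇) f = -119x^4 - (987/2)x^3 - (3381/4)x^2 - (3017/8)x

the result is g(x) = -119x^4 - (987/2)x^3 - (3381/4)x^2 - (3017/8)x


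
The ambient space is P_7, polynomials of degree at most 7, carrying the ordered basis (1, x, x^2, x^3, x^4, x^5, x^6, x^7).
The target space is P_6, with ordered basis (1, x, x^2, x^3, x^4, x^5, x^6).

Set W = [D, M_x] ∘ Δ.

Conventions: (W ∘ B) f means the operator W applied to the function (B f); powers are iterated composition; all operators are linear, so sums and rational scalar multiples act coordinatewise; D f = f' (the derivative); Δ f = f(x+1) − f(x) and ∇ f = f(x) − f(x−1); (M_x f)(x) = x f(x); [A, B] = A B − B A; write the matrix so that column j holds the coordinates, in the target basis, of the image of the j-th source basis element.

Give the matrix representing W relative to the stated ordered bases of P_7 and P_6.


image of 1: 0
image of x: 1
image of x^2: 2x + 1
image of x^3: 3x^2 + 3x + 1
image of x^4: 4x^3 + 6x^2 + 4x + 1
image of x^5: 5x^4 + 10x^3 + 10x^2 + 5x + 1
image of x^6: 6x^5 + 15x^4 + 20x^3 + 15x^2 + 6x + 1
image of x^7: 7x^6 + 21x^5 + 35x^4 + 35x^3 + 21x^2 + 7x + 1
each image's coordinates form column j of the matrix

the matrix is [[0, 1, 1, 1, 1, 1, 1, 1]; [0, 0, 2, 3, 4, 5, 6, 7]; [0, 0, 0, 3, 6, 10, 15, 21]; [0, 0, 0, 0, 4, 10, 20, 35]; [0, 0, 0, 0, 0, 5, 15, 35]; [0, 0, 0, 0, 0, 0, 6, 21]; [0, 0, 0, 0, 0, 0, 0, 7]] (rows listed top to bottom)


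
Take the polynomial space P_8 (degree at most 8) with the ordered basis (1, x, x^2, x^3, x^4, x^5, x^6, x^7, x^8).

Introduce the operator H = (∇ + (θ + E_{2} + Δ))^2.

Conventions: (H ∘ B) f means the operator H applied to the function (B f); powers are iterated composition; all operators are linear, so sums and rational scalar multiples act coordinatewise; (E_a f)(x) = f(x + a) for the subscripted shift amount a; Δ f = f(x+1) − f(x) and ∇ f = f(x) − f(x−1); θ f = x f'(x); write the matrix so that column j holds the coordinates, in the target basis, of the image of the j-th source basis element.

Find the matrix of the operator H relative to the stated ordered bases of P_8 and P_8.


the matrix is [[1, 12, 48, 146, 512, 1678, 6064, 21666, 81216]; [0, 4, 40, 168, 664, 2720, 10476, 43344, 175408]; [0, 0, 9, 84, 384, 1860, 8640, 38094, 176960]; [0, 0, 0, 16, 144, 720, 4120, 21280, 105392]; [0, 0, 0, 0, 25, 220, 1200, 7910, 44800]; [0, 0, 0, 0, 0, 36, 312, 1848, 13776]; [0, 0, 0, 0, 0, 0, 49, 420, 2688]; [0, 0, 0, 0, 0, 0, 0, 64, 544]; [0, 0, 0, 0, 0, 0, 0, 0, 81]] (rows listed top to bottom)

image of 1: 1
image of x: 4x + 12
image of x^2: 9x^2 + 40x + 48
image of x^3: 16x^3 + 84x^2 + 168x + 146
image of x^4: 25x^4 + 144x^3 + 384x^2 + 664x + 512
image of x^5: 36x^5 + 220x^4 + 720x^3 + 1860x^2 + 2720x + 1678
image of x^6: 49x^6 + 312x^5 + 1200x^4 + 4120x^3 + 8640x^2 + 10476x + 6064
image of x^7: 64x^7 + 420x^6 + 1848x^5 + 7910x^4 + 21280x^3 + 38094x^2 + 43344x + 21666
image of x^8: 81x^8 + 544x^7 + 2688x^6 + 13776x^5 + 44800x^4 + 105392x^3 + 176960x^2 + 175408x + 81216
each image's coordinates form column j of the matrix


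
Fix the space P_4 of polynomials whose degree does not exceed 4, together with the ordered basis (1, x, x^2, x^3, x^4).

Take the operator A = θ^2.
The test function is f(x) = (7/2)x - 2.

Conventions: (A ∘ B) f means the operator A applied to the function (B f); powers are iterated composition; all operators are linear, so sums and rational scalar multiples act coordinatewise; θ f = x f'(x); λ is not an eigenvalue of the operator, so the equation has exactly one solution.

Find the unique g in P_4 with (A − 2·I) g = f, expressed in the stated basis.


g(x) = -(7/2)x + 1

write g with unknown coordinates in the stated basis and equate coefficients in (A − 2·I) g = f
solving from the highest basis element down gives g = -(7/2)x + 1
check: A g = -(7/2)x
so A g − 2·g = (7/2)x - 2 = f ✓


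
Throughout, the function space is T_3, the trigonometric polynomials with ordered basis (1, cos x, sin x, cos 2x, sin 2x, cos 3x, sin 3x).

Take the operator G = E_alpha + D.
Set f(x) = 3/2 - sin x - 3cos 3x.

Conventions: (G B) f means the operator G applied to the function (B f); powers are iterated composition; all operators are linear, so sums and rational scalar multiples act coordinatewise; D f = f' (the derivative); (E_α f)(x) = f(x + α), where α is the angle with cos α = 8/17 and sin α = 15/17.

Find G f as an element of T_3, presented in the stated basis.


E_alpha f = 3/2 - (15/17)cos x - (8/17)sin x + (14664/4913)cos 3x - (1485/4913)sin 3x
D f = -cos x + 9sin 3x
(E_alpha + D) f = 3/2 - (32/17)cos x - (8/17)sin x + (14664/4913)cos 3x + (42732/4913)sin 3x

g(x) = 3/2 - (32/17)cos x - (8/17)sin x + (14664/4913)cos 3x + (42732/4913)sin 3x


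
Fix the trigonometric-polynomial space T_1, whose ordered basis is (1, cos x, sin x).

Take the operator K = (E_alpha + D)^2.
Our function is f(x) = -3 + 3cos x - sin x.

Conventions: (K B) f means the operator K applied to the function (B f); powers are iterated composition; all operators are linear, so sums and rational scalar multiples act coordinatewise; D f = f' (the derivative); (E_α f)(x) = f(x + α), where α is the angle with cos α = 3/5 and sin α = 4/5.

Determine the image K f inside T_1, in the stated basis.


E_alpha f = -3 + cos x - 3sin x
D f = -cos x - 3sin x
(E_alpha + D) f = -3 - 6sin x
E_alpha (E_alpha + D) f = -3 - (24/5)cos x - (18/5)sin x
D (E_alpha + D) f = -6cos x
(E_alpha + D) (E_alpha + D) f = -3 - (54/5)cos x - (18/5)sin x

g(x) = -3 - (54/5)cos x - (18/5)sin x


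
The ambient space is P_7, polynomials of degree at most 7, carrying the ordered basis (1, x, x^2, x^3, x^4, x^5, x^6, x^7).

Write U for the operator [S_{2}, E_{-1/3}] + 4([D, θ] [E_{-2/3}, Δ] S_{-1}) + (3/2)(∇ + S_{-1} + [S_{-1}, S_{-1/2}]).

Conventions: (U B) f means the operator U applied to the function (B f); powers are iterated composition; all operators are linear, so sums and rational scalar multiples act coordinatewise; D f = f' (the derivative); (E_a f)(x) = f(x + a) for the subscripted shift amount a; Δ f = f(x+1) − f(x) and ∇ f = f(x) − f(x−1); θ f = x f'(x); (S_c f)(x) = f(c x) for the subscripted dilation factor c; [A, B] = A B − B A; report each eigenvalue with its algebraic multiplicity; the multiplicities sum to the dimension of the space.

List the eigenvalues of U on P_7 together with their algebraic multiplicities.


λ = -3/2 (multiplicity 4), λ = 3/2 (multiplicity 4)

image of 1: 3/2
image of x: -(3/2)x + 11/6
image of x^2: (3/2)x^2 + (13/3)x - 11/6
image of x^3: -(3/2)x^3 + (17/2)x^2 - (13/2)x + 95/54
image of x^4: (3/2)x^4 + (50/3)x^3 - 17x^2 + (218/27)x - 91/54
image of x^5: -(3/2)x^5 + (205/6)x^4 - (125/3)x^3 + (685/27)x^2 - (505/54)x + 791/486
image of x^6: (3/2)x^6 + 73x^5 - (205/2)x^4 + (1930/27)x^3 - (605/18)x^2 + (853/81)x - 257/162
image of x^7: -(3/2)x^7 + (959/6)x^6 - (511/2)x^5 + (10675/54)x^4 - (5635/54)x^3 + (6839/162)x^2 - (1897/162)x + 6815/4374
the matrix is upper triangular; its diagonal is (3/2, -3/2, 3/2, -3/2, 3/2, -3/2, 3/2, -3/2)
for a triangular matrix the eigenvalues are the diagonal entries, with algebraic multiplicity their repetition count


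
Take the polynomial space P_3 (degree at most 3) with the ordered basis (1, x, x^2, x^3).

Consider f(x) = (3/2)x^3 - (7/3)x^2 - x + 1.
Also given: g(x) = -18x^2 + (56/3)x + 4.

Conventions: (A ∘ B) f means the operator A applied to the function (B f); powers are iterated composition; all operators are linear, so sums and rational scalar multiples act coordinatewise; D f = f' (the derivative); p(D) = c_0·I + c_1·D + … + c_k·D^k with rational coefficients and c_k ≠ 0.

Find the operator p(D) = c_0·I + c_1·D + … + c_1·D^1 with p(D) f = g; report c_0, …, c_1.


D^0 f = (3/2)x^3 - (7/3)x^2 - x + 1
D^1 f = (9/2)x^2 - (14/3)x - 1
matching coefficients of g against c_0 f + c_1 Df + … from the top degree down determines the c_i
solution: c_0 = 0, c_1 = -4

c_0 = 0, c_1 = -4


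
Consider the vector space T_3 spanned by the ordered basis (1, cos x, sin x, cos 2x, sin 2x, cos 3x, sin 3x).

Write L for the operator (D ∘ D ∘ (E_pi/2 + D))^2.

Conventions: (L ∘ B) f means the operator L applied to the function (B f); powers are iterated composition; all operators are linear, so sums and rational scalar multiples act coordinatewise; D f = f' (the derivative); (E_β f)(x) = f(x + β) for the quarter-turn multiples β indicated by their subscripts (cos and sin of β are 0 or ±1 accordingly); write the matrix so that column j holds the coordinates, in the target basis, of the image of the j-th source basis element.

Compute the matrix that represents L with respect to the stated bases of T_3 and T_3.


image of 1: 0
image of cos x: -4cos x
image of sin x: -4sin x
image of cos 2x: -48cos 2x + 64sin 2x
image of sin 2x: -64cos 2x - 48sin 2x
image of cos 3x: -324cos 3x
image of sin 3x: -324sin 3x
each image's coordinates form column j of the matrix

the matrix is [[0, 0, 0, 0, 0, 0, 0]; [0, -4, 0, 0, 0, 0, 0]; [0, 0, -4, 0, 0, 0, 0]; [0, 0, 0, -48, -64, 0, 0]; [0, 0, 0, 64, -48, 0, 0]; [0, 0, 0, 0, 0, -324, 0]; [0, 0, 0, 0, 0, 0, -324]] (rows listed top to bottom)


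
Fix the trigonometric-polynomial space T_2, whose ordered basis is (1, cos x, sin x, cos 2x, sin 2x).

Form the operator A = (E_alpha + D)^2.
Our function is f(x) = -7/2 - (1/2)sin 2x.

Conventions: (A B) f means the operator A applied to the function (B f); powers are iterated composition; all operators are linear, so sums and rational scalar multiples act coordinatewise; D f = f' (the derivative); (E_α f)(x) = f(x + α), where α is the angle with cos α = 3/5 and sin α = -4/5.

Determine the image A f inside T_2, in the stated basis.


E_alpha f = -7/2 + (12/25)cos 2x + (7/50)sin 2x
D f = -cos 2x
(E_alpha + D) f = -7/2 - (13/25)cos 2x + (7/50)sin 2x
E_alpha (E_alpha + D) f = -7/2 + (7/625)cos 2x - (673/1250)sin 2x
D (E_alpha + D) f = (7/25)cos 2x + (26/25)sin 2x
(E_alpha + D) (E_alpha + D) f = -7/2 + (182/625)cos 2x + (627/1250)sin 2x

the result is g(x) = -7/2 + (182/625)cos 2x + (627/1250)sin 2x


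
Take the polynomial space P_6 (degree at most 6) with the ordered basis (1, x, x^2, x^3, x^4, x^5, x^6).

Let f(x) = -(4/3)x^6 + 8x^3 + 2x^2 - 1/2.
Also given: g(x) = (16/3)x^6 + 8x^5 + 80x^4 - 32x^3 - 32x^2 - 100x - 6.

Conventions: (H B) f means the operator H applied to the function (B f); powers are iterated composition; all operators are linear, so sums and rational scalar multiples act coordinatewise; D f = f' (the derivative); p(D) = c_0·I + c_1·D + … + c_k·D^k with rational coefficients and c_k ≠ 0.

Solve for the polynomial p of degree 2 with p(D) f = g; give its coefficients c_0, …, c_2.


c_0 = -4, c_1 = -1, c_2 = -2

D^0 f = -(4/3)x^6 + 8x^3 + 2x^2 - 1/2
D^1 f = -8x^5 + 24x^2 + 4x
D^2 f = -40x^4 + 48x + 4
matching coefficients of g against c_0 f + c_1 Df + … from the top degree down determines the c_i
solution: c_0 = -4, c_1 = -1, c_2 = -2


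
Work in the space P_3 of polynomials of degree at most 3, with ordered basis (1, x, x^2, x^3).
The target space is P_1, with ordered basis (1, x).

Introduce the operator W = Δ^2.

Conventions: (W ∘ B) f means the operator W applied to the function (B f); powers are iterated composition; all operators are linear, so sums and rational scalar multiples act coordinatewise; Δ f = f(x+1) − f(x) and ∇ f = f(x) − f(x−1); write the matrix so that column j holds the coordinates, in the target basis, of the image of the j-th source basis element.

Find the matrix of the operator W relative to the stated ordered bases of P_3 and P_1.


the matrix is [[0, 0, 2, 6]; [0, 0, 0, 6]] (rows listed top to bottom)

image of 1: 0
image of x: 0
image of x^2: 2
image of x^3: 6x + 6
each image's coordinates form column j of the matrix


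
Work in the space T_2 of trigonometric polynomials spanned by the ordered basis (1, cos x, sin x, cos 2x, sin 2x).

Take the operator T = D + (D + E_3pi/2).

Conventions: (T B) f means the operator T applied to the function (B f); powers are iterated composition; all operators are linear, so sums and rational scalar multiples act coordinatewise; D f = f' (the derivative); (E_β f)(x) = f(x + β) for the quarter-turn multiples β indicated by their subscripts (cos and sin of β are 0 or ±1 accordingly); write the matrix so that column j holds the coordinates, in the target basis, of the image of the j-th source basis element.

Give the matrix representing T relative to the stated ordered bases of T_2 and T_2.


the matrix is [[1, 0, 0, 0, 0]; [0, 0, 1, 0, 0]; [0, -1, 0, 0, 0]; [0, 0, 0, -1, 4]; [0, 0, 0, -4, -1]] (rows listed top to bottom)

image of 1: 1
image of cos x: -sin x
image of sin x: cos x
image of cos 2x: -cos 2x - 4sin 2x
image of sin 2x: 4cos 2x - sin 2x
each image's coordinates form column j of the matrix


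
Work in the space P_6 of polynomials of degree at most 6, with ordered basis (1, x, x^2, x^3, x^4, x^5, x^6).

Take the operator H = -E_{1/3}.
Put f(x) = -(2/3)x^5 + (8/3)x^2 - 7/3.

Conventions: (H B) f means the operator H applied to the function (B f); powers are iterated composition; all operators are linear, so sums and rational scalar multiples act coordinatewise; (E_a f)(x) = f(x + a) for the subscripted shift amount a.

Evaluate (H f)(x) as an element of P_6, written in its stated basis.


E_{1/3} f = -(2/3)x^5 - (10/9)x^4 - (20/27)x^3 + (196/81)x^2 + (422/243)x - 1487/729
(-E_{1/3}) f = (2/3)x^5 + (10/9)x^4 + (20/27)x^3 - (196/81)x^2 - (422/243)x + 1487/729

g(x) = (2/3)x^5 + (10/9)x^4 + (20/27)x^3 - (196/81)x^2 - (422/243)x + 1487/729


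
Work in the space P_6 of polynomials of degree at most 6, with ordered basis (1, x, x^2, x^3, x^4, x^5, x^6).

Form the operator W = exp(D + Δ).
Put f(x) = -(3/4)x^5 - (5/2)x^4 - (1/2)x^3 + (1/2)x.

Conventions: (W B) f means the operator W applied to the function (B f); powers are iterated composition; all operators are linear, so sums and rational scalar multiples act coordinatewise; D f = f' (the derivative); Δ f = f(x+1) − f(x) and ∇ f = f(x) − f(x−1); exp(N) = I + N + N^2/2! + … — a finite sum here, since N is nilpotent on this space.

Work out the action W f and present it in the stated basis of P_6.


g(x) = -(3/4)x^5 - 10x^4 - 58x^3 - (381/2)x^2 - 352x - 1155/4

order-1 term: -(15/2)x^4 - (55/2)x^3 - (51/2)x^2 - (61/4)x - 11/4
order-2 term: -30x^3 - 105x^2 - (429/4)x - 91/2
order-3 term: -60x^2 - 170x - 233/2
order-4 term: -60x - 100
order-5 term: -24
the series for exp(D + Δ) f terminates at order 5
exp(D + Δ) f = -(3/4)x^5 - 10x^4 - 58x^3 - (381/2)x^2 - 352x - 1155/4


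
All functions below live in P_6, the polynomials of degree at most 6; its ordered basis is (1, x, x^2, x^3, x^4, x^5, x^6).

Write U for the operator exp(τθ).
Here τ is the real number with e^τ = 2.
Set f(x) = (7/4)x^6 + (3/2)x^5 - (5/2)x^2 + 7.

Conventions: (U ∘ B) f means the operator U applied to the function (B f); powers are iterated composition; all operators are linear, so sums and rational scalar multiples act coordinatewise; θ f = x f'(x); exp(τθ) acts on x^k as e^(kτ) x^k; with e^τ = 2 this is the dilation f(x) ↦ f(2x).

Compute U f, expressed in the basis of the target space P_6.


the result is g(x) = 112x^6 + 48x^5 - 10x^2 + 7

exp(τθ) x^k = e^(kτ) x^k; with e^τ = 2 this sends x^k to 2^k x^k
x^2 ↦ 4 x^2
x^5 ↦ 32 x^5
x^6 ↦ 64 x^6
applying this coordinatewise to f: exp(τθ) f = 112x^6 + 48x^5 - 10x^2 + 7


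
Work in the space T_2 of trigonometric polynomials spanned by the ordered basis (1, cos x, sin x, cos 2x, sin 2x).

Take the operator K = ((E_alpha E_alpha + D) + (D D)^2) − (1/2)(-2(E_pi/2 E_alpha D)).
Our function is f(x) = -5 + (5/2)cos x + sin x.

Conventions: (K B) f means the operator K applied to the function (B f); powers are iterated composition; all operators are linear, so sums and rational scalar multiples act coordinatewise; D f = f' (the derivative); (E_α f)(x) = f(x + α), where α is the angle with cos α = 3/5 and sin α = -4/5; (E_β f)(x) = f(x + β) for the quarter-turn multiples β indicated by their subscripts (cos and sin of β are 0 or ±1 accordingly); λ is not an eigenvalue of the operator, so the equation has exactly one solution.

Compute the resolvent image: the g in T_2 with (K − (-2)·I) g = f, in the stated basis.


write g with unknown coordinates in the stated basis and equate coefficients in (K − (-2)·I) g = f
solving from the highest basis element down gives g = -5/3 + (223/260)cos x + (211/260)sin x
check: K g = -5/3 + (51/65)cos x - (81/130)sin x
so K g − (-2)·g = -5 + (5/2)cos x + sin x = f ✓

the image equals g(x) = -5/3 + (223/260)cos x + (211/260)sin x


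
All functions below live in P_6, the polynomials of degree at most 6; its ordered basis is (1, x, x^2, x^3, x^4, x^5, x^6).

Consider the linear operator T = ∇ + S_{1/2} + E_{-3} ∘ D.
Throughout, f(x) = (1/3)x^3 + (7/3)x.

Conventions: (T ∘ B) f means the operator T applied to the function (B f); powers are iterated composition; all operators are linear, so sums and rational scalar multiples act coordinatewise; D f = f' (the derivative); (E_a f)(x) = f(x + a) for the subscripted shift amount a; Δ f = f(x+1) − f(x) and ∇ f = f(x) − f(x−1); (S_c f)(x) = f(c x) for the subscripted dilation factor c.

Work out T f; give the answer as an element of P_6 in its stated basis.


∇ f = x^2 - x + 8/3
S_{1/2} f = (1/24)x^3 + (7/6)x
D f = x^2 + 7/3
E_{-3} D f = x^2 - 6x + 34/3
(∇ + S_{1/2} + E_{-3} ∘ D) f = (1/24)x^3 + 2x^2 - (35/6)x + 14

g(x) = (1/24)x^3 + 2x^2 - (35/6)x + 14


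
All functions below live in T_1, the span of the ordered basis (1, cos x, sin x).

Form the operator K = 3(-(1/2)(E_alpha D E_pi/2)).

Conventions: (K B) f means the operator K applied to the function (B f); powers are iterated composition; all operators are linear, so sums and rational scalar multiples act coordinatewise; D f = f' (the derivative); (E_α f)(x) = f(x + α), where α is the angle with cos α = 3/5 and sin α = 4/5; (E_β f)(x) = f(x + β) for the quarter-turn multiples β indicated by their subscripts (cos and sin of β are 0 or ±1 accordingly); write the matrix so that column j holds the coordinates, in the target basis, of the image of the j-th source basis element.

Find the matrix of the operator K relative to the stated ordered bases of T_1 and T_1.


image of 1: 0
image of cos x: (9/10)cos x - (6/5)sin x
image of sin x: (6/5)cos x + (9/10)sin x
each image's coordinates form column j of the matrix

the matrix is [[0, 0, 0]; [0, 9/10, 6/5]; [0, -6/5, 9/10]] (rows listed top to bottom)


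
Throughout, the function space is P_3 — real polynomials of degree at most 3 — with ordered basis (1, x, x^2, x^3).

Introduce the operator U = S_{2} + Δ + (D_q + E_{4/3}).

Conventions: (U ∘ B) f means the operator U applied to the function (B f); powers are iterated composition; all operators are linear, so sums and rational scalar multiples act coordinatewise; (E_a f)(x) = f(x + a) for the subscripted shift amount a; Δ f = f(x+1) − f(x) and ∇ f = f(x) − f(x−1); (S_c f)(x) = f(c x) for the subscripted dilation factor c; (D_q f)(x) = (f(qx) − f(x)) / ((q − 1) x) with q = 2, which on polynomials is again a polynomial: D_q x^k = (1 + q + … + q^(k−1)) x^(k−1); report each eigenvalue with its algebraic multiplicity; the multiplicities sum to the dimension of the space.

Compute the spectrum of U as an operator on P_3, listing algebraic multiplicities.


image of 1: 2
image of x: 3x + 10/3
image of x^2: 5x^2 + (23/3)x + 25/9
image of x^3: 9x^3 + 14x^2 + (25/3)x + 91/27
the matrix is upper triangular; its diagonal is (2, 3, 5, 9)
for a triangular matrix the eigenvalues are the diagonal entries, with algebraic multiplicity their repetition count

λ = 2 (multiplicity 1), λ = 3 (multiplicity 1), λ = 5 (multiplicity 1), λ = 9 (multiplicity 1)


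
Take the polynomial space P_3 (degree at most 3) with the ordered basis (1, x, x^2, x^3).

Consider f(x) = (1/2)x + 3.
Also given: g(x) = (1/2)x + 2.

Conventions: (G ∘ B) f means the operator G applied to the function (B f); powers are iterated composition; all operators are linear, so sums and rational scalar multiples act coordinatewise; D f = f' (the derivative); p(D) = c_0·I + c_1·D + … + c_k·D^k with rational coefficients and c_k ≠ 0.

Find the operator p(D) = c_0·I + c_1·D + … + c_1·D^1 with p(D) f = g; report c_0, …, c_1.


D^0 f = (1/2)x + 3
D^1 f = 1/2
matching coefficients of g against c_0 f + c_1 Df + … from the top degree down determines the c_i
solution: c_0 = 1, c_1 = -2

p(D) = I − 2·D, i.e. c_0 = 1, c_1 = -2


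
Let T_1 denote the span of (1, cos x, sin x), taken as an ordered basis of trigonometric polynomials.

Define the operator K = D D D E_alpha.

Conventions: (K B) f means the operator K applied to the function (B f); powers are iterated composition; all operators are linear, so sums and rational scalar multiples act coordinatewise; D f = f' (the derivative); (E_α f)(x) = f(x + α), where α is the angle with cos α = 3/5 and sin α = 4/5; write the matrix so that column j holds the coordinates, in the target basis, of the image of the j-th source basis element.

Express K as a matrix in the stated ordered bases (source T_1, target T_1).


image of 1: 0
image of cos x: (4/5)cos x + (3/5)sin x
image of sin x: -(3/5)cos x + (4/5)sin x
each image's coordinates form column j of the matrix

the matrix is [[0, 0, 0]; [0, 4/5, -3/5]; [0, 3/5, 4/5]] (rows listed top to bottom)


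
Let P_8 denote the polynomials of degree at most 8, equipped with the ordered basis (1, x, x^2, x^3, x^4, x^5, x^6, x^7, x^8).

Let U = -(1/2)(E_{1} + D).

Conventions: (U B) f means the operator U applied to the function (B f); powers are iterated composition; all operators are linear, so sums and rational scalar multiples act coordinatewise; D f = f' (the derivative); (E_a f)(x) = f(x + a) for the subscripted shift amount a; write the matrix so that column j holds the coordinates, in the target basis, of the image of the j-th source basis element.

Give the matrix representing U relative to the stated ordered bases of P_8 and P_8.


the matrix is [[-1/2, -1, -1/2, -1/2, -1/2, -1/2, -1/2, -1/2, -1/2]; [0, -1/2, -2, -3/2, -2, -5/2, -3, -7/2, -4]; [0, 0, -1/2, -3, -3, -5, -15/2, -21/2, -14]; [0, 0, 0, -1/2, -4, -5, -10, -35/2, -28]; [0, 0, 0, 0, -1/2, -5, -15/2, -35/2, -35]; [0, 0, 0, 0, 0, -1/2, -6, -21/2, -28]; [0, 0, 0, 0, 0, 0, -1/2, -7, -14]; [0, 0, 0, 0, 0, 0, 0, -1/2, -8]; [0, 0, 0, 0, 0, 0, 0, 0, -1/2]] (rows listed top to bottom)

image of 1: -1/2
image of x: -(1/2)x - 1
image of x^2: -(1/2)x^2 - 2x - 1/2
image of x^3: -(1/2)x^3 - 3x^2 - (3/2)x - 1/2
image of x^4: -(1/2)x^4 - 4x^3 - 3x^2 - 2x - 1/2
image of x^5: -(1/2)x^5 - 5x^4 - 5x^3 - 5x^2 - (5/2)x - 1/2
image of x^6: -(1/2)x^6 - 6x^5 - (15/2)x^4 - 10x^3 - (15/2)x^2 - 3x - 1/2
image of x^7: -(1/2)x^7 - 7x^6 - (21/2)x^5 - (35/2)x^4 - (35/2)x^3 - (21/2)x^2 - (7/2)x - 1/2
image of x^8: -(1/2)x^8 - 8x^7 - 14x^6 - 28x^5 - 35x^4 - 28x^3 - 14x^2 - 4x - 1/2
each image's coordinates form column j of the matrix
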